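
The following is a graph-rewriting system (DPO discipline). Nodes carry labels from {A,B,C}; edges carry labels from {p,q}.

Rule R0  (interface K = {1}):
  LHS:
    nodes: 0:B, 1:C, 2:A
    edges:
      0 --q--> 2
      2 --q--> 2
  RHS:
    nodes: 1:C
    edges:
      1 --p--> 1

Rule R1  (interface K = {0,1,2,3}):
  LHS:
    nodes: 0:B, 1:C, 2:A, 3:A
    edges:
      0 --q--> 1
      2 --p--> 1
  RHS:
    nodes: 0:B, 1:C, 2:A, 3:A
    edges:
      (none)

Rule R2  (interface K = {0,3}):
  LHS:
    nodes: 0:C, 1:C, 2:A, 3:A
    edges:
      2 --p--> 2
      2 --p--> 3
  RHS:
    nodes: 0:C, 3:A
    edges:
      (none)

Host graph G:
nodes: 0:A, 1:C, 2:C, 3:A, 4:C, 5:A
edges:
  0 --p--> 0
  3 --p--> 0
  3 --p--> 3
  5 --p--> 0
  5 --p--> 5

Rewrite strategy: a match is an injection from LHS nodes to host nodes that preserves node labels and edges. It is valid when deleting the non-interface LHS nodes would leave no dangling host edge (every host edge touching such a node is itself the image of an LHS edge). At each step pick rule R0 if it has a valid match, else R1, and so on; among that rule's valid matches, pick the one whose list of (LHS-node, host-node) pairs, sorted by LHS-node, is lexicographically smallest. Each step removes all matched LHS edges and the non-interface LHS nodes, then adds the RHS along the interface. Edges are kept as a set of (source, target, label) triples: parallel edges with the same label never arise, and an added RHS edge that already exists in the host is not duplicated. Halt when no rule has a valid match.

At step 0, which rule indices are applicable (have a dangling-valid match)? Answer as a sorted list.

Answer: [R2]

Rewrite trace:
R0: no valid match — LHS pattern not found
R1: no valid match — LHS pattern not found
R2: 12 valid matches — {0↦1, 1↦2, 2↦3, 3↦0}, {0↦1, 1↦2, 2↦5, 3↦0}, {0↦1, 1↦4, 2↦3, 3↦0} (+9 more)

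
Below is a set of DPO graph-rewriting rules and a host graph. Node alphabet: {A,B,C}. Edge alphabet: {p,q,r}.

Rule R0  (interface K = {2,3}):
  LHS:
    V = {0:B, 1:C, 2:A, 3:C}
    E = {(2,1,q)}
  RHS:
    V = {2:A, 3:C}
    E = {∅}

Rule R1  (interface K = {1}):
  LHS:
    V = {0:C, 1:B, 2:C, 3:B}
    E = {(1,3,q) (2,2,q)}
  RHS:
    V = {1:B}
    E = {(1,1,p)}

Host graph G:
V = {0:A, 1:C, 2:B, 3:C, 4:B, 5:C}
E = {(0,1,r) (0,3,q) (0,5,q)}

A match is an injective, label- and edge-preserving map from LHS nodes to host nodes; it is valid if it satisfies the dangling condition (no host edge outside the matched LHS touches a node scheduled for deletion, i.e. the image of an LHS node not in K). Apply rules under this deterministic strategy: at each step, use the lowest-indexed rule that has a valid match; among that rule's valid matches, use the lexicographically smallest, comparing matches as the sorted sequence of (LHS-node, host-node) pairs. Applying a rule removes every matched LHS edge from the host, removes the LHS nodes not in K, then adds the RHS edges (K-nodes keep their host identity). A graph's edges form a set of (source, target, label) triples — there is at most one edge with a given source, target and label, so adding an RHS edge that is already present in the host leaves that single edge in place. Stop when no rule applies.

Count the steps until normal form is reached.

[0] host  ⇒  6 nodes, 3 edges  {0-r->1 0-q->3 0-q->5}
[1] R0 @ {0↦2, 1↦3, 2↦0, 3↦1}  ⇒  4 nodes, 2 edges  {0-r->1 0-q->5}
[2] R0 @ {0↦4, 1↦5, 2↦0, 3↦1}  ⇒  2 nodes, 1 edges  {0-r->1}
final graph: no rule applies after step 2

Answer: 2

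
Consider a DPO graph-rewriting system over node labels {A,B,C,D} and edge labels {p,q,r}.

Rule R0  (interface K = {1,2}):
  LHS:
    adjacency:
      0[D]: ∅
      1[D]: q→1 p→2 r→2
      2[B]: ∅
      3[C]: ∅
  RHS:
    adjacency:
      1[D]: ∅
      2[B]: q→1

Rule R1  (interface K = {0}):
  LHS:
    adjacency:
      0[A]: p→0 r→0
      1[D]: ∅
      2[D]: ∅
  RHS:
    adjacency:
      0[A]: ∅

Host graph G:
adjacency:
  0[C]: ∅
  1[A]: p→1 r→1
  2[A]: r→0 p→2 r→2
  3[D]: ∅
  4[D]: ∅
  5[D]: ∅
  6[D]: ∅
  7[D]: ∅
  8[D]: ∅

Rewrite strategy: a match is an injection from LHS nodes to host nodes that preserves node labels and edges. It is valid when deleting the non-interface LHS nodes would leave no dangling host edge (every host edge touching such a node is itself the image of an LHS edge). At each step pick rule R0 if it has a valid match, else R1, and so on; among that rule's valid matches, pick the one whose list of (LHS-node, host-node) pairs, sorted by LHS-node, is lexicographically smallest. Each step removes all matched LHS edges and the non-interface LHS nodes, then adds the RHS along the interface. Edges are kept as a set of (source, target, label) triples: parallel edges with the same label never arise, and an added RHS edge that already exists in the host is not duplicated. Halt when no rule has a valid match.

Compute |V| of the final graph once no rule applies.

[0] host  ⇒  9 nodes, 5 edges  {1-p->1 1-r->1 2-r->0 2-p->2 2-r->2}
[1] R1 @ {0↦1, 1↦3, 2↦4}  ⇒  7 nodes, 3 edges  {2-r->0 2-p->2 2-r->2}
[2] R1 @ {0↦2, 1↦5, 2↦6}  ⇒  5 nodes, 1 edges  {2-r->0}
halt: no rule applies after step 2
NF nodes: {0:C, 1:A, 2:A, 7:D, 8:D}

Answer: 5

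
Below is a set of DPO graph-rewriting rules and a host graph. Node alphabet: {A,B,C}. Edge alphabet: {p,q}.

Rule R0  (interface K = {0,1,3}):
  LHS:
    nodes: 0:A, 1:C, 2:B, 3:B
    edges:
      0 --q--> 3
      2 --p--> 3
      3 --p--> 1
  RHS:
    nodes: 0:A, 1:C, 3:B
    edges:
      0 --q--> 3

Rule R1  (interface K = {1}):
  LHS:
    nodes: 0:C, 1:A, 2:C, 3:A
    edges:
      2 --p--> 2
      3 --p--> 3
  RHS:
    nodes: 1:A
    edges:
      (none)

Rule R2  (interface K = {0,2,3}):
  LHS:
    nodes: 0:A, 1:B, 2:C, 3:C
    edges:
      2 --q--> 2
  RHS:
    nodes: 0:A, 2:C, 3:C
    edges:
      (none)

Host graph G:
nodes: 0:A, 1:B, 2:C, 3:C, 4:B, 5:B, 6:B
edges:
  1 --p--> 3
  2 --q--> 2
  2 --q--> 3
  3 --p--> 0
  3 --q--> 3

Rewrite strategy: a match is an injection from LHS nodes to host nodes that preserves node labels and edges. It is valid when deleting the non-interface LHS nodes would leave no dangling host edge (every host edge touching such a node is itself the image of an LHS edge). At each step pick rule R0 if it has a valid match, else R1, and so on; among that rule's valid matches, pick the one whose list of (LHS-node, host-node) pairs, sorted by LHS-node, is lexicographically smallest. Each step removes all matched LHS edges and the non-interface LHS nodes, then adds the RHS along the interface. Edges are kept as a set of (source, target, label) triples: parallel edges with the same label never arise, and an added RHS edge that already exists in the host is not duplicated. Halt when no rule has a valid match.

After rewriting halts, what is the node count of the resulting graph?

Answer: 5

Steps:
start.  V:7 E:5  edges: 1-p->3 2-q->2 2-q->3 3-p->0 3-q->3
1. fire R2 via {0↦0, 1↦4, 2↦2, 3↦3}  →  V:6 E:4  edges: 1-p->3 2-q->3 3-p->0 3-q->3
2. fire R2 via {0↦0, 1↦5, 2↦3, 3↦2}  →  V:5 E:3  edges: 1-p->3 2-q->3 3-p->0
final graph: no rule applies after step 2
NF nodes: {0:A, 1:B, 2:C, 3:C, 6:B}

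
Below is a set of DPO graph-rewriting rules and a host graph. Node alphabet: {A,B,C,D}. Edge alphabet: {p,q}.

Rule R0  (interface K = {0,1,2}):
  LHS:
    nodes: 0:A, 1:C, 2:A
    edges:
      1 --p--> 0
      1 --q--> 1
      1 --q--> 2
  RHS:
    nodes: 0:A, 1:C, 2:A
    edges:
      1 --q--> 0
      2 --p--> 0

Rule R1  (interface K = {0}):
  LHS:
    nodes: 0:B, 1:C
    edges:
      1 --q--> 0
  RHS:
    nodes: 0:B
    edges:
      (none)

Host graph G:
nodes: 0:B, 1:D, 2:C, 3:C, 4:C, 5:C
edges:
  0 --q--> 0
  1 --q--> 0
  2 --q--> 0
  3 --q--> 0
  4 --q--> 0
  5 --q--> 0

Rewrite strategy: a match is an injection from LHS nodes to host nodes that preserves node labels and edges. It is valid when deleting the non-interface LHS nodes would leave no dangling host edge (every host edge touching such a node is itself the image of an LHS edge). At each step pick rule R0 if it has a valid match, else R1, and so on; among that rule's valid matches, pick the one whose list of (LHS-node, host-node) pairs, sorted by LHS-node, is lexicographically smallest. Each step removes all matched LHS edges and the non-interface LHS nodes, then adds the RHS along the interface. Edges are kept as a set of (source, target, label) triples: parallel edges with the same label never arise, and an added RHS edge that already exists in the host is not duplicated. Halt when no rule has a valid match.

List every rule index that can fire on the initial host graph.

R0: no valid match — LHS pattern not found
R1: 4 valid matches — {0↦0, 1↦2}, {0↦0, 1↦3}, {0↦0, 1↦4} (+1 more)

Answer: [R1]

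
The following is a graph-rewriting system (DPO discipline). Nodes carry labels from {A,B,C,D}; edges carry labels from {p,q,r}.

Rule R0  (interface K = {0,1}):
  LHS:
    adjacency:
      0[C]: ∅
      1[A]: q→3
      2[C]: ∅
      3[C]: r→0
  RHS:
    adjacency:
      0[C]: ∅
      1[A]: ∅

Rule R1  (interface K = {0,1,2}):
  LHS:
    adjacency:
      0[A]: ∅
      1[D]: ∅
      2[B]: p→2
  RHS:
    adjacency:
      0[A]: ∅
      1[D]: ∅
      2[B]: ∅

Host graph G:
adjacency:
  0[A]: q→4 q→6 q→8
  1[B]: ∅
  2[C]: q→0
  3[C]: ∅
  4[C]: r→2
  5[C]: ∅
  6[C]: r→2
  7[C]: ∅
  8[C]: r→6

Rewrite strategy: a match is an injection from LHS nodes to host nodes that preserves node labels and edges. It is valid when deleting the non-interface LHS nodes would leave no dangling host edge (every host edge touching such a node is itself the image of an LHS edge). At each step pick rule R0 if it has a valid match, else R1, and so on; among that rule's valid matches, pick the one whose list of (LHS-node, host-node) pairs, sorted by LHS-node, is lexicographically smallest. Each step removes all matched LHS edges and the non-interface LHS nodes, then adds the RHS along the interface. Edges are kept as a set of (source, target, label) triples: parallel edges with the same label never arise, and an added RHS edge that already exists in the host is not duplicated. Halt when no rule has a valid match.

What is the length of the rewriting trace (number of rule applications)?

Answer: 3

Steps:
start.  V:9 E:7  edges: 0-q->4 0-q->6 0-q->8 2-q->0 4-r->2 6-r->2 8-r->6
1. fire R0 via {0↦2, 1↦0, 2↦3, 3↦4}  →  V:7 E:5  edges: 0-q->6 0-q->8 2-q->0 6-r->2 8-r->6
2. fire R0 via {0↦6, 1↦0, 2↦5, 3↦8}  →  V:5 E:3  edges: 0-q->6 2-q->0 6-r->2
3. fire R0 via {0↦2, 1↦0, 2↦7, 3↦6}  →  V:3 E:1  edges: 2-q->0
halt: no rule applies after step 3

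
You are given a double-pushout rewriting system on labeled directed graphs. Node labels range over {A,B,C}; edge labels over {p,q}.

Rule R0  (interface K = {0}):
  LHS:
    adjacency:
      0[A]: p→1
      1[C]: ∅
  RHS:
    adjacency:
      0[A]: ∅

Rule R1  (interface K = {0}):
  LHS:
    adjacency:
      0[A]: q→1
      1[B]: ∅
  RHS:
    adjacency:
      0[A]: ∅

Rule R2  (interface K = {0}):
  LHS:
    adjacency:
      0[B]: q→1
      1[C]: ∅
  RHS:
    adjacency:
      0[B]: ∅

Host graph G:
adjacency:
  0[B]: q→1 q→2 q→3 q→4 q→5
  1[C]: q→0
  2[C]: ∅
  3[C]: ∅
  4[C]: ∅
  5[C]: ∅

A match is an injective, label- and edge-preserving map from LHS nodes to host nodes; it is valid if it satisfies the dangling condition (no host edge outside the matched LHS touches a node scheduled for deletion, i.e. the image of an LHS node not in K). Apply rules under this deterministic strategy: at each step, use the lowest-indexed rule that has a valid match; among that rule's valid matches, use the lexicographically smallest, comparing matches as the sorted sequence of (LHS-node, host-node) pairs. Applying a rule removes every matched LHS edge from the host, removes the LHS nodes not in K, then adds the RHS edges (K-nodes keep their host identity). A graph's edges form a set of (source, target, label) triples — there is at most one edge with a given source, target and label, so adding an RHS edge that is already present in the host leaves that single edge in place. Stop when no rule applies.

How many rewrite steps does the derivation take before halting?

start.  V:6 E:6  edges: 0-q->1 0-q->2 0-q->3 0-q->4 0-q->5 1-q->0
1. fire R2 via {0↦0, 1↦2}  →  V:5 E:5  edges: 0-q->1 0-q->3 0-q->4 0-q->5 1-q->0
2. fire R2 via {0↦0, 1↦3}  →  V:4 E:4  edges: 0-q->1 0-q->4 0-q->5 1-q->0
3. fire R2 via {0↦0, 1↦4}  →  V:3 E:3  edges: 0-q->1 0-q->5 1-q->0
4. fire R2 via {0↦0, 1↦5}  →  V:2 E:2  edges: 0-q->1 1-q->0
halt: no rule applies after step 4

Answer: 4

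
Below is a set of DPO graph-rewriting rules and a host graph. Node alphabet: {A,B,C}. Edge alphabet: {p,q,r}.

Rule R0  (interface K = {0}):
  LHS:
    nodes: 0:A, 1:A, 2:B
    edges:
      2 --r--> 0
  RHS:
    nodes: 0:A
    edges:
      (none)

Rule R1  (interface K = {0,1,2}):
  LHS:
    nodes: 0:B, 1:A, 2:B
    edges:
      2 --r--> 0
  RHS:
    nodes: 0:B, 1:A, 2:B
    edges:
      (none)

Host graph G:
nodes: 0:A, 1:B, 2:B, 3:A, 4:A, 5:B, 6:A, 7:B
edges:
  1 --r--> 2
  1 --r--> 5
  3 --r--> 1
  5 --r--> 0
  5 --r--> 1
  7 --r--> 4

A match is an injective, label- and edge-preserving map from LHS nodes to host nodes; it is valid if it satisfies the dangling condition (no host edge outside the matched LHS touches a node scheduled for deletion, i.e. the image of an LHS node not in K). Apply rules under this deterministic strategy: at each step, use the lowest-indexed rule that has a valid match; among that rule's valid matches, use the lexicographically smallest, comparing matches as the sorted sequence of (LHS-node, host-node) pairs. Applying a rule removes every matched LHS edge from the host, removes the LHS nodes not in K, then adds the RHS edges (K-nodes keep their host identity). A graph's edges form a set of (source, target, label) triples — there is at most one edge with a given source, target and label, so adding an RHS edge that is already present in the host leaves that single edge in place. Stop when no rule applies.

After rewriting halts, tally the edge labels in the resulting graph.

initial: |V|=8 |E|=6  E = 1-r->2 1-r->5 3-r->1 5-r->0 5-r->1 7-r->4
step 1: apply R0 at {0↦4, 1↦6, 2↦7}  → |V|=6 |E|=5  E = 1-r->2 1-r->5 3-r->1 5-r->0 5-r->1
step 2: apply R1 at {0↦1, 1↦0, 2↦5}  → |V|=6 |E|=4  E = 1-r->2 1-r->5 3-r->1 5-r->0
step 3: apply R1 at {0↦2, 1↦0, 2↦1}  → |V|=6 |E|=3  E = 1-r->5 3-r->1 5-r->0
step 4: apply R1 at {0↦5, 1↦0, 2↦1}  → |V|=6 |E|=2  E = 3-r->1 5-r->0
step 5: apply R0 at {0↦0, 1↦4, 2↦5}  → |V|=4 |E|=1  E = 3-r->1
final graph: no rule applies after step 5
NF edges: [(3, 1, 'r')]

Answer: r:1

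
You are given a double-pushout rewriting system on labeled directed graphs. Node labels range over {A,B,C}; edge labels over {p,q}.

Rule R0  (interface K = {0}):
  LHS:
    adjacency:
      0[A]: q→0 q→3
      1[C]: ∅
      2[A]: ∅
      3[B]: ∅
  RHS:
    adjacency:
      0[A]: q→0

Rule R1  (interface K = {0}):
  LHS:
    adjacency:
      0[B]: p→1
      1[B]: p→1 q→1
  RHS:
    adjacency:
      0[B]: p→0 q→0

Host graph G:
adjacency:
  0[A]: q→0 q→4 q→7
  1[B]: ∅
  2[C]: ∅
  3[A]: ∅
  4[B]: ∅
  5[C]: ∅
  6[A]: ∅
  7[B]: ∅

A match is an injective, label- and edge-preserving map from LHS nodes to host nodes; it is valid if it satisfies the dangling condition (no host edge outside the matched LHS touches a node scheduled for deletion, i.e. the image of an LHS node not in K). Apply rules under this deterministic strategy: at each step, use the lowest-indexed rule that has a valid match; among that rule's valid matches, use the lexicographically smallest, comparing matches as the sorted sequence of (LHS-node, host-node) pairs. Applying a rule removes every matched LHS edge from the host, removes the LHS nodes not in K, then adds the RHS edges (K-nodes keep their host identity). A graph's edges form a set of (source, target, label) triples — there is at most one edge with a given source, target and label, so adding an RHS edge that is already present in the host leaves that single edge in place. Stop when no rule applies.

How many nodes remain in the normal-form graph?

Answer: 2

Derivation:
start.  V:8 E:3  edges: 0-q->0 0-q->4 0-q->7
1. fire R0 via {0↦0, 1↦2, 2↦3, 3↦4}  →  V:5 E:2  edges: 0-q->0 0-q->7
2. fire R0 via {0↦0, 1↦5, 2↦6, 3↦7}  →  V:2 E:1  edges: 0-q->0
halt: no rule applies after step 2
NF nodes: {0:A, 1:B}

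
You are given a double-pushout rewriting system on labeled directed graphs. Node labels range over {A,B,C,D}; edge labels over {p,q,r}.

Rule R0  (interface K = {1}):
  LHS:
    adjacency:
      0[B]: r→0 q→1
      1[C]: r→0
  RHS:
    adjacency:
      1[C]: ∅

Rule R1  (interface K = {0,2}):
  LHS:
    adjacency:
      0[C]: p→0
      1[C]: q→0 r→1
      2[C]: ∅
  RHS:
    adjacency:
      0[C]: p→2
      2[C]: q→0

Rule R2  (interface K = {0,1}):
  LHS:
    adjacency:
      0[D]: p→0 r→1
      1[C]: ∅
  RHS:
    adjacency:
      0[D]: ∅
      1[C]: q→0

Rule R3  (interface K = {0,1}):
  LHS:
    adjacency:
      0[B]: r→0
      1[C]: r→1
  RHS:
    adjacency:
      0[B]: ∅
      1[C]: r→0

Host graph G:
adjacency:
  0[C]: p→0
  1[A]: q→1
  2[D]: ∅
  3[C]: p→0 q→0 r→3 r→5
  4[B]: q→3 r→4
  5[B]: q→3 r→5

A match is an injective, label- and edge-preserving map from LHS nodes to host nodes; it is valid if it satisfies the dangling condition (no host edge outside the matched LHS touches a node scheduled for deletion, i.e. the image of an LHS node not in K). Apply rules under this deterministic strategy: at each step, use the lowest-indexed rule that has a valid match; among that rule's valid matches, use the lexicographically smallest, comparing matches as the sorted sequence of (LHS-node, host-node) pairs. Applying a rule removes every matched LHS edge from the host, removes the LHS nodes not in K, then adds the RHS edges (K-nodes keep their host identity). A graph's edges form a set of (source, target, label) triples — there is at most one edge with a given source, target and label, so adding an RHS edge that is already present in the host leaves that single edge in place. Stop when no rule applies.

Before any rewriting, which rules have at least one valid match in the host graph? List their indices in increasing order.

Answer: [R0,R3]

Derivation:
R0: 1 valid match — {0↦5, 1↦3}
R1: no valid match — LHS pattern not found
R2: no valid match — LHS pattern not found
R3: 2 valid matches — {0↦4, 1↦3}, {0↦5, 1↦3}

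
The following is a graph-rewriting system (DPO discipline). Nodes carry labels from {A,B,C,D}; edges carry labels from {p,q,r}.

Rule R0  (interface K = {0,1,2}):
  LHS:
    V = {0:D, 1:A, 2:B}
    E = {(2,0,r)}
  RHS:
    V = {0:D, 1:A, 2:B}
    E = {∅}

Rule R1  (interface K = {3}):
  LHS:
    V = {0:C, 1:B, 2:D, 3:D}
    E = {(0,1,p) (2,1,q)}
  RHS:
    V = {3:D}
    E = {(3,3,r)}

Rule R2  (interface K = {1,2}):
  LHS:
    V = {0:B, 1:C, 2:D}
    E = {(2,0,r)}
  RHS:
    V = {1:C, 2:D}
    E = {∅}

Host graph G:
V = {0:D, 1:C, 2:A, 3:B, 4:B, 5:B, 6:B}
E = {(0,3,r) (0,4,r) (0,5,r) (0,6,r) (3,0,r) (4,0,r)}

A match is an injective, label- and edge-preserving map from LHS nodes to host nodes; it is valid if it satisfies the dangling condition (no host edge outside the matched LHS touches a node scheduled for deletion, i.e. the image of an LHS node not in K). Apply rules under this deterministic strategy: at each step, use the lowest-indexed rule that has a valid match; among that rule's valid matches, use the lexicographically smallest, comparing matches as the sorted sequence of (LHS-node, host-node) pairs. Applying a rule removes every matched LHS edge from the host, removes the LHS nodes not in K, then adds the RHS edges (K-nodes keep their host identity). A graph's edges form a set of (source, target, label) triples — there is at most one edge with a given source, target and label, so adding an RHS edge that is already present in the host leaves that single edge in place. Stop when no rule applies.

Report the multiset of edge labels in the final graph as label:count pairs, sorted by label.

[0] host  ⇒  7 nodes, 6 edges  {0-r->3 0-r->4 0-r->5 0-r->6 3-r->0 4-r->0}
[1] R0 @ {0↦0, 1↦2, 2↦3}  ⇒  7 nodes, 5 edges  {0-r->3 0-r->4 0-r->5 0-r->6 4-r->0}
[2] R0 @ {0↦0, 1↦2, 2↦4}  ⇒  7 nodes, 4 edges  {0-r->3 0-r->4 0-r->5 0-r->6}
[3] R2 @ {0↦3, 1↦1, 2↦0}  ⇒  6 nodes, 3 edges  {0-r->4 0-r->5 0-r->6}
[4] R2 @ {0↦4, 1↦1, 2↦0}  ⇒  5 nodes, 2 edges  {0-r->5 0-r->6}
[5] R2 @ {0↦5, 1↦1, 2↦0}  ⇒  4 nodes, 1 edges  {0-r->6}
[6] R2 @ {0↦6, 1↦1, 2↦0}  ⇒  3 nodes, 0 edges  {∅}
normal form: no rule applies after step 6
NF edges: []

Answer: (no edges)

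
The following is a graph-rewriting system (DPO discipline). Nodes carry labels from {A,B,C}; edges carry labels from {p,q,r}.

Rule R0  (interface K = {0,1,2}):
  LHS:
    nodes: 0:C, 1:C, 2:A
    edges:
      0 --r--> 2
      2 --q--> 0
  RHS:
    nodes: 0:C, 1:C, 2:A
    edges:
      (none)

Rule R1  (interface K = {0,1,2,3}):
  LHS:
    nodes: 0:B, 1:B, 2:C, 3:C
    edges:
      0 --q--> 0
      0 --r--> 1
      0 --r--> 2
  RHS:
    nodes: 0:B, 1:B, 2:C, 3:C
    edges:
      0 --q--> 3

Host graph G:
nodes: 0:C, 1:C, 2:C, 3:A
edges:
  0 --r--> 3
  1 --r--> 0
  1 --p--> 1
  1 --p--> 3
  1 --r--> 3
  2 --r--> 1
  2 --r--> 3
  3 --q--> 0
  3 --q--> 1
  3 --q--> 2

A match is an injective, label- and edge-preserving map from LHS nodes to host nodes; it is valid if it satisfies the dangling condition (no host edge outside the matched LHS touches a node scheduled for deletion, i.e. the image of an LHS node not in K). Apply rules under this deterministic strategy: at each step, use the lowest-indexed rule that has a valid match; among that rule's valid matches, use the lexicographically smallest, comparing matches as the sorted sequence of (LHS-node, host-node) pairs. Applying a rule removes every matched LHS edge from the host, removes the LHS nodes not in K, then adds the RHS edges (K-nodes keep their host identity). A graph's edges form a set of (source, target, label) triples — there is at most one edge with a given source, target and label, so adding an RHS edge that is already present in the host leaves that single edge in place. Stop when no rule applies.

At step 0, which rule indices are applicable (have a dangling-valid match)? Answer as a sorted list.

Answer: [R0]

Derivation:
R0: 6 valid matches — {0↦0, 1↦1, 2↦3}, {0↦0, 1↦2, 2↦3}, {0↦1, 1↦0, 2↦3} (+3 more)
R1: no valid match — LHS pattern not found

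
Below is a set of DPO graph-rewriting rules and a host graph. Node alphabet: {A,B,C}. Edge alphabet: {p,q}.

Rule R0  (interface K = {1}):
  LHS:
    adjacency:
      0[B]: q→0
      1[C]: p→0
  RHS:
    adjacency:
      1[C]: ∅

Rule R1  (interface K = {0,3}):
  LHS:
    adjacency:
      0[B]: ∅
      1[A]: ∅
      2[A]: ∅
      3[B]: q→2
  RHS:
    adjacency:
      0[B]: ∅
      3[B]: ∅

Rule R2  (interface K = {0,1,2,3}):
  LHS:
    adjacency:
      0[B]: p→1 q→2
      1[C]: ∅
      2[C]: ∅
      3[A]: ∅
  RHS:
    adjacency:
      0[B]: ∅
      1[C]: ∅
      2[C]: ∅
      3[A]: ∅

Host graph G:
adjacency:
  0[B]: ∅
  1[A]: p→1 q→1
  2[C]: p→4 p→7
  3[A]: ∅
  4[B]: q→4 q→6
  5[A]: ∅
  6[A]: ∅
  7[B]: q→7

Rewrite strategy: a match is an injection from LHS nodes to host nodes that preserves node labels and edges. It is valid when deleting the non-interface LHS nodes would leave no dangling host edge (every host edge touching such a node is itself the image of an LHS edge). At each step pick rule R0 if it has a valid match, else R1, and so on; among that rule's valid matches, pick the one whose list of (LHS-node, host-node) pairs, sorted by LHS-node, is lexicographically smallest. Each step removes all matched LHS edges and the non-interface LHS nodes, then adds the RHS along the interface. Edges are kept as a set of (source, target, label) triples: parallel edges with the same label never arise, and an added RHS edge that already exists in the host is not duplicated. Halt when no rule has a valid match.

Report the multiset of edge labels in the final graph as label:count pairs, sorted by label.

[0] host  ⇒  8 nodes, 7 edges  {1-p->1 1-q->1 2-p->4 2-p->7 4-q->4 4-q->6 7-q->7}
[1] R0 @ {0↦7, 1↦2}  ⇒  7 nodes, 5 edges  {1-p->1 1-q->1 2-p->4 4-q->4 4-q->6}
[2] R1 @ {0↦0, 1↦3, 2↦6, 3↦4}  ⇒  5 nodes, 4 edges  {1-p->1 1-q->1 2-p->4 4-q->4}
[3] R0 @ {0↦4, 1↦2}  ⇒  4 nodes, 2 edges  {1-p->1 1-q->1}
halt: no rule applies after step 3
NF edges: [(1, 1, 'p'), (1, 1, 'q')]

Answer: p:1 q:1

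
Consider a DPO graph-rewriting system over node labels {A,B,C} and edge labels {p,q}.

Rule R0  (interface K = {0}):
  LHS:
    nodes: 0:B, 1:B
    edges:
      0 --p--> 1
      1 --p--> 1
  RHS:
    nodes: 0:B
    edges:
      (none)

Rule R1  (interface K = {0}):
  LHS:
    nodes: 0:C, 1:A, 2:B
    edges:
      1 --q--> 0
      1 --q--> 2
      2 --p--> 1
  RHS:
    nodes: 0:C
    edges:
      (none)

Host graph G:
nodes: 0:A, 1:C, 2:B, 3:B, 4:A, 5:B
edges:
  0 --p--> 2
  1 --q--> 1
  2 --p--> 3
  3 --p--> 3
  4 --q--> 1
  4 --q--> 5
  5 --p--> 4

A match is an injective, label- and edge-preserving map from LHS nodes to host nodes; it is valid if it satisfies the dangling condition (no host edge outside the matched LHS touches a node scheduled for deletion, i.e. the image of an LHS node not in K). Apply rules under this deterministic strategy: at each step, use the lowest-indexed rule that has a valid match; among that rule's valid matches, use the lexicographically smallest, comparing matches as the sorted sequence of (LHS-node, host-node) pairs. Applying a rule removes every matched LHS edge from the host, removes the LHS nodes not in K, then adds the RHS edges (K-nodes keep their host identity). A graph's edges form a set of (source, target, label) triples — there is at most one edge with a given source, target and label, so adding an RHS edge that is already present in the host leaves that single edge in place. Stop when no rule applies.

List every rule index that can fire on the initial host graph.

Answer: [R0,R1]

Rewrite trace:
R0: 1 valid match — {0↦2, 1↦3}
R1: 1 valid match — {0↦1, 1↦4, 2↦5}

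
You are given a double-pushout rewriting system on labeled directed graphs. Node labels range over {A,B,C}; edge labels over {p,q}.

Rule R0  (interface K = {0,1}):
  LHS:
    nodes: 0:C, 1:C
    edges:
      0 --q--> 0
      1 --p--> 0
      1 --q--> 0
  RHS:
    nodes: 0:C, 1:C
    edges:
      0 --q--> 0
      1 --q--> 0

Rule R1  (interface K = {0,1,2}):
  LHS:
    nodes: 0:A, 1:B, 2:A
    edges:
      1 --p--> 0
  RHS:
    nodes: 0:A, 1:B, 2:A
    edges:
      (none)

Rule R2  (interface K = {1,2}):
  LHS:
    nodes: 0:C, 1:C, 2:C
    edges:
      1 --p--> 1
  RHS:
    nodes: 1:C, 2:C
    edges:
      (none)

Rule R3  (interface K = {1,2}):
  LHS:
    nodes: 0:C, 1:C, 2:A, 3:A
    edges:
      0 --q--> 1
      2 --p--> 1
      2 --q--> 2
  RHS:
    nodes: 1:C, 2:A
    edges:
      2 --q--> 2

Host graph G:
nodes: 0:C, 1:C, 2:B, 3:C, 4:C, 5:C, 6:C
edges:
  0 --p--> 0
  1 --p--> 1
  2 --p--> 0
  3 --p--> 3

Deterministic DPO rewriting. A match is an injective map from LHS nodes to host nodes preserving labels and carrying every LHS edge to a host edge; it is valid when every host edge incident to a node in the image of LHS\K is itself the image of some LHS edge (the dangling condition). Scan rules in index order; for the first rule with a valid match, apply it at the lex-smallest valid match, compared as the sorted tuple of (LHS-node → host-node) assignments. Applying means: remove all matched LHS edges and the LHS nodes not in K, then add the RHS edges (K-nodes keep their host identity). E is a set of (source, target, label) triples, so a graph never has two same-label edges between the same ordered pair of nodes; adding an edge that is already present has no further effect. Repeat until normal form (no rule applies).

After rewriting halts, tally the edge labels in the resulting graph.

Answer: p:1

Steps:
start.  V:7 E:4  edges: 0-p->0 1-p->1 2-p->0 3-p->3
1. fire R2 via {0↦4, 1↦0, 2↦1}  →  V:6 E:3  edges: 1-p->1 2-p->0 3-p->3
2. fire R2 via {0↦5, 1↦1, 2↦0}  →  V:5 E:2  edges: 2-p->0 3-p->3
3. fire R2 via {0↦1, 1↦3, 2↦0}  →  V:4 E:1  edges: 2-p->0
normal form: no rule applies after step 3
NF edges: [(2, 0, 'p')]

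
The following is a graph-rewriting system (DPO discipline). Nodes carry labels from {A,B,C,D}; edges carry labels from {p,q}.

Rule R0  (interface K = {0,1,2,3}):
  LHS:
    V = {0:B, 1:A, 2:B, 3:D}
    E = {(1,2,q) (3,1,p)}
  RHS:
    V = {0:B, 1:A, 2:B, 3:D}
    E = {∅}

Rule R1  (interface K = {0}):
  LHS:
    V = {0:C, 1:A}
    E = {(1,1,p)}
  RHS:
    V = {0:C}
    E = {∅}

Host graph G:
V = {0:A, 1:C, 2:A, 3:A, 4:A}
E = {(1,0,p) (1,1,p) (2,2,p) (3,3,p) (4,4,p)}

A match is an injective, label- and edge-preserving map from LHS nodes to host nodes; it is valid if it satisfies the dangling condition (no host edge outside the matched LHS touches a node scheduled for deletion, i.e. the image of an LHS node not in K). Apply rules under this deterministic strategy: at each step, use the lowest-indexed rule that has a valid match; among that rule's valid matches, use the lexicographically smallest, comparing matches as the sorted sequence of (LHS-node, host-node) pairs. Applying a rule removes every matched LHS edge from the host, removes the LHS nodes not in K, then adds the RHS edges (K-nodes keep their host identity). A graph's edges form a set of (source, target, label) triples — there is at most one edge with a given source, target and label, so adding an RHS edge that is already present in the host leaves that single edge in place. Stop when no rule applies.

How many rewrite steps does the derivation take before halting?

initial: |V|=5 |E|=5  E = 1-p->0 1-p->1 2-p->2 3-p->3 4-p->4
step 1: apply R1 at {0↦1, 1↦2}  → |V|=4 |E|=4  E = 1-p->0 1-p->1 3-p->3 4-p->4
step 2: apply R1 at {0↦1, 1↦3}  → |V|=3 |E|=3  E = 1-p->0 1-p->1 4-p->4
step 3: apply R1 at {0↦1, 1↦4}  → |V|=2 |E|=2  E = 1-p->0 1-p->1
final graph: no rule applies after step 3

Answer: 3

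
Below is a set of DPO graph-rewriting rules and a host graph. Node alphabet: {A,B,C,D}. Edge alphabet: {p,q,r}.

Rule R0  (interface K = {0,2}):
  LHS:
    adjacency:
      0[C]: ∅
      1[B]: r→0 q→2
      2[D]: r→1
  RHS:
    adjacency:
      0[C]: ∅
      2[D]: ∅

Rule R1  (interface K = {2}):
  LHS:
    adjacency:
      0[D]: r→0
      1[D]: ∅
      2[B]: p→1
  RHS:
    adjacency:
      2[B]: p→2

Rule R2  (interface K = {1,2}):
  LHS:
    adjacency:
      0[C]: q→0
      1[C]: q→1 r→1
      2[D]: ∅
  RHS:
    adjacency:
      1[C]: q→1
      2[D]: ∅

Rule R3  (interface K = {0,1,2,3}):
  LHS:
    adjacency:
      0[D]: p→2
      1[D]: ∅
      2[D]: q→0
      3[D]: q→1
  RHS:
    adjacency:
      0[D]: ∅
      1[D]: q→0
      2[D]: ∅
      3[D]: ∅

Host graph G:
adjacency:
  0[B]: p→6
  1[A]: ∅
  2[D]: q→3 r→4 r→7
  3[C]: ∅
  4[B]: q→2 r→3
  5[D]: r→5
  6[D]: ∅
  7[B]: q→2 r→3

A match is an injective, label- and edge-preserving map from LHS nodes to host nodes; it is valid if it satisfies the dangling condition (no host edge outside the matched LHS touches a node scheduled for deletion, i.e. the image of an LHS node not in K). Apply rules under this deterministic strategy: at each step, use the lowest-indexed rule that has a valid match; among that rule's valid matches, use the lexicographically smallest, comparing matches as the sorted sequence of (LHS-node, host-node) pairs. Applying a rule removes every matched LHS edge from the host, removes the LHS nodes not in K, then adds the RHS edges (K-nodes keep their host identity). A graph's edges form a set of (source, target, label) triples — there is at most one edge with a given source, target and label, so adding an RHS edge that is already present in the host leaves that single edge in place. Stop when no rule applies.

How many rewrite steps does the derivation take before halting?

Answer: 3

Rewrite trace:
[0] host  ⇒  8 nodes, 9 edges  {0-p->6 2-q->3 2-r->4 2-r->7 4-q->2 4-r->3 5-r->5 7-q->2 7-r->3}
[1] R0 @ {0↦3, 1↦4, 2↦2}  ⇒  7 nodes, 6 edges  {0-p->6 2-q->3 2-r->7 5-r->5 7-q->2 7-r->3}
[2] R0 @ {0↦3, 1↦7, 2↦2}  ⇒  6 nodes, 3 edges  {0-p->6 2-q->3 5-r->5}
[3] R1 @ {0↦5, 1↦6, 2↦0}  ⇒  4 nodes, 2 edges  {0-p->0 2-q->3}
normal form: no rule applies after step 3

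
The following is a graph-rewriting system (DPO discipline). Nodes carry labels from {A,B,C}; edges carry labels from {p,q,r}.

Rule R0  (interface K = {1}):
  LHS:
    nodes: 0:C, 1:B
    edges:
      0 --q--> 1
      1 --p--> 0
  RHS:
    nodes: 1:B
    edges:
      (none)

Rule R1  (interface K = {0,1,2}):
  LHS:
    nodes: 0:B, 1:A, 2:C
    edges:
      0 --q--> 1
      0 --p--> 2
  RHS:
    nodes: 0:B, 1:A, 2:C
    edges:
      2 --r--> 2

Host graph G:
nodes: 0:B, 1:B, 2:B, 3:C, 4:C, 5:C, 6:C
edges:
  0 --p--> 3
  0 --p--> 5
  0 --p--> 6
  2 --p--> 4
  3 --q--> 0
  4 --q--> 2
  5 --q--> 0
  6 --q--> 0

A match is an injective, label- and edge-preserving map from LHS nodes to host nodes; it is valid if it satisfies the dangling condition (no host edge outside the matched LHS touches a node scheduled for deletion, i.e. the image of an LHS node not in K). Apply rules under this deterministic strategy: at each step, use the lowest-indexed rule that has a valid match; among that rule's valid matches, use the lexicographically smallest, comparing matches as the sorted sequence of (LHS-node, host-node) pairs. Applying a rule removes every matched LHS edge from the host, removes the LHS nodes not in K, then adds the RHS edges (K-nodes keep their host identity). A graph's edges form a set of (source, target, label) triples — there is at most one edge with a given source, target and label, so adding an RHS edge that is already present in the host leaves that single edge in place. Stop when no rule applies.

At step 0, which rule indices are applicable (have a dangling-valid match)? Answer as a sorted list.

Answer: [R0]

Steps:
R0: 4 valid matches — {0↦3, 1↦0}, {0↦4, 1↦2}, {0↦5, 1↦0} (+1 more)
R1: no valid match — LHS pattern not found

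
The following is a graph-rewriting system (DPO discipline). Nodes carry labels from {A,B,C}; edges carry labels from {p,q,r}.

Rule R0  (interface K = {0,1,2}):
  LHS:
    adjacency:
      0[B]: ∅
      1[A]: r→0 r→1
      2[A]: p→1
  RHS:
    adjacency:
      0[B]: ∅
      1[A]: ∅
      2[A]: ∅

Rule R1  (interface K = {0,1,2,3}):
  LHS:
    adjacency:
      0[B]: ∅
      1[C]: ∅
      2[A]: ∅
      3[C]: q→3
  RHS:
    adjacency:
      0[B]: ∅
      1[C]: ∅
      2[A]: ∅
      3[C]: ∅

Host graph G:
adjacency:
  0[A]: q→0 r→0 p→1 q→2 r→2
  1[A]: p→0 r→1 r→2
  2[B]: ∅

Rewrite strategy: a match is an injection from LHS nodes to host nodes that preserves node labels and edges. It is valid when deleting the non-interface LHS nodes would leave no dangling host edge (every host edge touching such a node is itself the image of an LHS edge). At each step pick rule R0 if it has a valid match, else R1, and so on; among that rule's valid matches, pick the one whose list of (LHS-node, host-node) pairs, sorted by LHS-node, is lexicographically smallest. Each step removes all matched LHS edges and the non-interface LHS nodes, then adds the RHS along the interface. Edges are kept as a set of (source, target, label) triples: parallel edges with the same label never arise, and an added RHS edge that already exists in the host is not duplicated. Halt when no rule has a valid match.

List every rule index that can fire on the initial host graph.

R0: 2 valid matches — {0↦2, 1↦0, 2↦1}, {0↦2, 1↦1, 2↦0}
R1: no valid match — LHS pattern not found

Answer: [R0]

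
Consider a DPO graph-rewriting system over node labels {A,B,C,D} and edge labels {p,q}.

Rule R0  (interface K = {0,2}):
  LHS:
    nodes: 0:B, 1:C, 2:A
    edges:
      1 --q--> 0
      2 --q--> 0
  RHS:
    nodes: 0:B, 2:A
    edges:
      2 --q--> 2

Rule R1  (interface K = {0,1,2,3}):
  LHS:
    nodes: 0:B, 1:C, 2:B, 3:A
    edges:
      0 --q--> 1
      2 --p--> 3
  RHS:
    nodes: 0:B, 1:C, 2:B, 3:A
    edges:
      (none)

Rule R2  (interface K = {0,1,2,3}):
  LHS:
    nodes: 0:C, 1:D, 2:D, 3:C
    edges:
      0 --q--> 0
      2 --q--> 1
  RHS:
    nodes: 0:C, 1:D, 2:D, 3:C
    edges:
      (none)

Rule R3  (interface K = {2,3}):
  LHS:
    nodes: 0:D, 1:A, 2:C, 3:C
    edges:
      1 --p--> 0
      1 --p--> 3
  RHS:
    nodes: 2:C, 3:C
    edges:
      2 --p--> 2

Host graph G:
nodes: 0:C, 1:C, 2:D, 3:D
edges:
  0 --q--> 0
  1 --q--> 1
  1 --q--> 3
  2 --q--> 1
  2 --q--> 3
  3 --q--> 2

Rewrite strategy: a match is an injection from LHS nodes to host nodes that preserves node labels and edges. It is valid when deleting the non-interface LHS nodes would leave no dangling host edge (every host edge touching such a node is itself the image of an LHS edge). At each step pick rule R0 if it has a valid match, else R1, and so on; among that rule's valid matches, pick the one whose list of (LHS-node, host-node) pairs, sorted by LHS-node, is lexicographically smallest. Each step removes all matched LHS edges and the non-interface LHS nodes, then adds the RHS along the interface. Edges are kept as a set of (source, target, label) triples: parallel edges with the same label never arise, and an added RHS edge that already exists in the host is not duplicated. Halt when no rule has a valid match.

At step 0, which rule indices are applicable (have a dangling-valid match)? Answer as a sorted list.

R0: no valid match — LHS pattern not found
R1: no valid match — LHS pattern not found
R2: 4 valid matches — {0↦0, 1↦2, 2↦3, 3↦1}, {0↦0, 1↦3, 2↦2, 3↦1}, {0↦1, 1↦2, 2↦3, 3↦0} (+1 more)
R3: no valid match — LHS pattern not found

Answer: [R2]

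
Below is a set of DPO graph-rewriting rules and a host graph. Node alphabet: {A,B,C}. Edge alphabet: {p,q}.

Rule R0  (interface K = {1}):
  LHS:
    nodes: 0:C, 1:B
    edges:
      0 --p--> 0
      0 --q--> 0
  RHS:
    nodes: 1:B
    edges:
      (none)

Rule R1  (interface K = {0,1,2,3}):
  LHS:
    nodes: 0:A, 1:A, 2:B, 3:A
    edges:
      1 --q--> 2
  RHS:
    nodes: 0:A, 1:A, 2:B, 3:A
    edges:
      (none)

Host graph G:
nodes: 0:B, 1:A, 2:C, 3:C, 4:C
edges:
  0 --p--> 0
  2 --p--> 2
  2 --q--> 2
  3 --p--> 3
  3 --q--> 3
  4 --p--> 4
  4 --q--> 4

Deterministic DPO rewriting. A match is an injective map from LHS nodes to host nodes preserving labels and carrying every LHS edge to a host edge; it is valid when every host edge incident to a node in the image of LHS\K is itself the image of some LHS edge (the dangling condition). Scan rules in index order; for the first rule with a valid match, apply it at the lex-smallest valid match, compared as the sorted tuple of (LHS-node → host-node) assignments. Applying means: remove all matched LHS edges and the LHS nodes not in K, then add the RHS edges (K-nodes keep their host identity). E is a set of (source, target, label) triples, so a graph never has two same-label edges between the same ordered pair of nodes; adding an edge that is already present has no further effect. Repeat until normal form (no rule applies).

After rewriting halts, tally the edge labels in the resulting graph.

Answer: p:1

Derivation:
initial: |V|=5 |E|=7  E = 0-p->0 2-p->2 2-q->2 3-p->3 3-q->3 4-p->4 4-q->4
step 1: apply R0 at {0↦2, 1↦0}  → |V|=4 |E|=5  E = 0-p->0 3-p->3 3-q->3 4-p->4 4-q->4
step 2: apply R0 at {0↦3, 1↦0}  → |V|=3 |E|=3  E = 0-p->0 4-p->4 4-q->4
step 3: apply R0 at {0↦4, 1↦0}  → |V|=2 |E|=1  E = 0-p->0
final graph: no rule applies after step 3
NF edges: [(0, 0, 'p')]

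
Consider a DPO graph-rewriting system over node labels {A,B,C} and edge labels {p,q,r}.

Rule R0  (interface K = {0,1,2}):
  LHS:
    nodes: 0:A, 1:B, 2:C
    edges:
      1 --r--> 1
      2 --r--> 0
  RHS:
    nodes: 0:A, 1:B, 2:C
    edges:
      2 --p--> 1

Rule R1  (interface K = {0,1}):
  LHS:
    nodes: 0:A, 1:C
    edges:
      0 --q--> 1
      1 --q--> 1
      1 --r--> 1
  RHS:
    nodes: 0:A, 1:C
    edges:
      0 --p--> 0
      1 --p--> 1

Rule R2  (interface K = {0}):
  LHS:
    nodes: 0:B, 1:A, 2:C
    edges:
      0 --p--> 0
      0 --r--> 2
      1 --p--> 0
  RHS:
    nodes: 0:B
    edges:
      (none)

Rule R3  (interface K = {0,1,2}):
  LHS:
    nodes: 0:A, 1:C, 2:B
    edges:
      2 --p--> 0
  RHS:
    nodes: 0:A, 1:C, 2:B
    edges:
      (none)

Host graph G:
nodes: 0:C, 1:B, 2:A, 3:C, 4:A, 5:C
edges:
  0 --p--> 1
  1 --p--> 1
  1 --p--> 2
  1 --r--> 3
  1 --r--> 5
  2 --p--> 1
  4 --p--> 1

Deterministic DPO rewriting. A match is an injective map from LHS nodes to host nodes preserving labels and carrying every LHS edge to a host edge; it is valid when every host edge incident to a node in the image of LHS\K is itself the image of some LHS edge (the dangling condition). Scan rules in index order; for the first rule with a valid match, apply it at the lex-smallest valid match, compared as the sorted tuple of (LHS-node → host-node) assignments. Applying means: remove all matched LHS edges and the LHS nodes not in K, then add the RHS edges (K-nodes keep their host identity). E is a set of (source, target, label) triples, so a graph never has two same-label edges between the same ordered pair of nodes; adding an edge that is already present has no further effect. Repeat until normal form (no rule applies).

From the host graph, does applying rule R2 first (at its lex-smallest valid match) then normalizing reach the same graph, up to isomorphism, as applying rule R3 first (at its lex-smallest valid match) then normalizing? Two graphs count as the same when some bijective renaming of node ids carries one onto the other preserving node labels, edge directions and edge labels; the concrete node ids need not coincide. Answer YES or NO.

Answer: YES

Steps:
branch R2-first: apply at {0↦1, 1↦4, 2↦3} → |E|=4, then 1 more step(s) → NF |V|=4 |E|=3 V={0:C, 1:B, 2:A, 5:C} E=0-p->1 1-r->5 2-p->1
branch R3-first: apply at {0↦2, 1↦0, 2↦1} → |E|=6, then 1 more step(s) → NF |V|=4 |E|=3 V={0:C, 1:B, 4:A, 5:C} E=0-p->1 1-r->5 4-p->1
graphs isomorphic (equal up to label-preserving node renaming)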